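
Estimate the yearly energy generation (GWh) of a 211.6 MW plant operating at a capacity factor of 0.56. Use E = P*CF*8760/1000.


E = 211.6 * 0.56 * 8760 / 1000 = 1038.0250 GWh


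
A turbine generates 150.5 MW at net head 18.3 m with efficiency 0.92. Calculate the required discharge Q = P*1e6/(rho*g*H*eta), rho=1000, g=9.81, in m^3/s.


Q = 150.5 * 1e6 / (1000 * 9.81 * 18.3 * 0.92) = 911.2312 m^3/s


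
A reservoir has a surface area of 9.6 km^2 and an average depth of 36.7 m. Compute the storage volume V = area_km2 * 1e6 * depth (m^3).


V = 9.6 * 1e6 * 36.7 = 3.5232e+08 m^3


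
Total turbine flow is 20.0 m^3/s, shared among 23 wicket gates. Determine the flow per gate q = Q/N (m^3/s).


q = 20.0 / 23 = 0.8696 m^3/s


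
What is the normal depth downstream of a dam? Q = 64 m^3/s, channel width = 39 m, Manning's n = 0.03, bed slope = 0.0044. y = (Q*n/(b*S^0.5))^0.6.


y = (64 * 0.03 / (39 * 0.0044^0.5))^0.6 = 0.8362 m


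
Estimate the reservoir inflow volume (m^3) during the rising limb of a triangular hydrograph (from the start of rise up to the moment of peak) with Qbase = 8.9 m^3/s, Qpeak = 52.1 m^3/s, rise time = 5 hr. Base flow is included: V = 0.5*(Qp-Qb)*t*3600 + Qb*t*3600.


V = 0.5*(52.1 - 8.9)*5*3600 + 8.9*5*3600 = 549000.0000 m^3


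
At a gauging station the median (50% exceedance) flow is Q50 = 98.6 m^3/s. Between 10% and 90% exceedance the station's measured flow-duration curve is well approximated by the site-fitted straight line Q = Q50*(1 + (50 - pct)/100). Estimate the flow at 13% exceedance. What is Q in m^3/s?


Q = 98.6 * (1 + (50 - 13)/100) = 135.0820 m^3/s


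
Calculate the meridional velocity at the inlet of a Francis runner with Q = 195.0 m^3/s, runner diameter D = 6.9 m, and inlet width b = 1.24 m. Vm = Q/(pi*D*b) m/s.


Vm = 195.0 / (pi * 6.9 * 1.24) = 7.2546 m/s


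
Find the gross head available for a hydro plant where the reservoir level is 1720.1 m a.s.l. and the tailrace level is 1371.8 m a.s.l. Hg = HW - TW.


Hg = 1720.1 - 1371.8 = 348.3000 m


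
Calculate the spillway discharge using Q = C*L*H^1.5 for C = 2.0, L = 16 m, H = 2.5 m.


Q = 2.0 * 16 * 2.5^1.5 = 126.4911 m^3/s


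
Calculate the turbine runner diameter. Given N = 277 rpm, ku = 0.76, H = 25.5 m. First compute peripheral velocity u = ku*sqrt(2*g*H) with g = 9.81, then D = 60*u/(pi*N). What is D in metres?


u = 0.76 * sqrt(2*9.81*25.5) = 16.9994 m/s
D = 60 * 16.9994 / (pi * 277) = 1.1721 m


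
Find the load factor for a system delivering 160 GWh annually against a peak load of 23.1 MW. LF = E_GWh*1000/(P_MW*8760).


LF = 160 * 1000 / (23.1 * 8760) = 0.7907


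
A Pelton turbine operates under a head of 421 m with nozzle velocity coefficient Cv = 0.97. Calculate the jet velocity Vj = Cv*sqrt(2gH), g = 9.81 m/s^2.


Vj = 0.97 * sqrt(2*9.81*421) = 88.1581 m/s


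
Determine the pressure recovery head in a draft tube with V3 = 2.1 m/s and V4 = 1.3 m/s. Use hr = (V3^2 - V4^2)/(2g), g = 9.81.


hr = (2.1^2 - 1.3^2) / (2*9.81) = 0.1386 m


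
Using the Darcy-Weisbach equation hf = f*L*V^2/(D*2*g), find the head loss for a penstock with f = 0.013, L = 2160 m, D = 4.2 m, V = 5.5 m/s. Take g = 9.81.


hf = 0.013 * 2160 * 5.5^2 / (4.2 * 2 * 9.81) = 10.3080 m


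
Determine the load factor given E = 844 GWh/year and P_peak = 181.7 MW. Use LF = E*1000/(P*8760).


LF = 844 * 1000 / (181.7 * 8760) = 0.5303


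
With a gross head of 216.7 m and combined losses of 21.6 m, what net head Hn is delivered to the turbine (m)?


Hn = 216.7 - 21.6 = 195.1000 m


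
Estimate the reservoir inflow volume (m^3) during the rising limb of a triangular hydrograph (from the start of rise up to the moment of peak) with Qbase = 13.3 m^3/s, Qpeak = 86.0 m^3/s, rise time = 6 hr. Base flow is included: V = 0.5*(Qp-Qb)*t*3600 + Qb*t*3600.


V = 0.5*(86.0 - 13.3)*6*3600 + 13.3*6*3600 = 1.0724e+06 m^3


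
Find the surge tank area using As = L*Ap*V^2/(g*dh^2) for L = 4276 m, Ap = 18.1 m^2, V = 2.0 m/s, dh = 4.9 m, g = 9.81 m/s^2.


As = 4276 * 18.1 * 2.0^2 / (9.81 * 4.9^2) = 1314.3623 m^2


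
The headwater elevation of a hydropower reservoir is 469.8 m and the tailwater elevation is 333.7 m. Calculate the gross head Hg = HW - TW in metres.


Hg = 469.8 - 333.7 = 136.1000 m


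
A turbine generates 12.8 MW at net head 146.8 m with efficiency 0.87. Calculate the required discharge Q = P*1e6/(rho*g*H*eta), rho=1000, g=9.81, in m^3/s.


Q = 12.8 * 1e6 / (1000 * 9.81 * 146.8 * 0.87) = 10.2163 m^3/s


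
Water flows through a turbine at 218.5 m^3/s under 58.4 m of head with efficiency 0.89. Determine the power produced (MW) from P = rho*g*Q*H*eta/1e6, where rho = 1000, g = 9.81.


P = 1000 * 9.81 * 218.5 * 58.4 * 0.89 / 1e6 = 111.4098 MW


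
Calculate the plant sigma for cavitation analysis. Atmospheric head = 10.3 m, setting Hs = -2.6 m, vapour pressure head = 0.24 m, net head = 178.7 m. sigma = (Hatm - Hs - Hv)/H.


sigma = (10.3 - (-2.6) - 0.24) / 178.7 = 0.0708


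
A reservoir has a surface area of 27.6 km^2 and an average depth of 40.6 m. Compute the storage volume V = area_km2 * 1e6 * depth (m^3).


V = 27.6 * 1e6 * 40.6 = 1.1206e+09 m^3


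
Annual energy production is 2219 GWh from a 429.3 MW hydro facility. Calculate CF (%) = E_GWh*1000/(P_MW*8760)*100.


CF = 2219 * 1000 / (429.3 * 8760) * 100 = 59.0055 %


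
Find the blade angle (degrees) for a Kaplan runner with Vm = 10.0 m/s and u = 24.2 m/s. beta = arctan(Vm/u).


beta = arctan(10.0 / 24.2) = 22.4515 degrees


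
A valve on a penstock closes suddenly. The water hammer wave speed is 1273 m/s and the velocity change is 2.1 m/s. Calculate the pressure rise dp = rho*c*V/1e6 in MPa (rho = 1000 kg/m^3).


dp = 1000 * 1273 * 2.1 / 1e6 = 2.6733 MPa


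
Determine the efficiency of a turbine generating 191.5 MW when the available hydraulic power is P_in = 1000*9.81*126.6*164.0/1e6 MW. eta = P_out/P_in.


P_in = 1000 * 9.81 * 126.6 * 164.0 / 1e6 = 203.6791 MW
eta = 191.5 / 203.6791 = 0.9402


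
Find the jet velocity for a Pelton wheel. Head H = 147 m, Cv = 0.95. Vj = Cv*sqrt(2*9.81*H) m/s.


Vj = 0.95 * sqrt(2*9.81*147) = 51.0190 m/s


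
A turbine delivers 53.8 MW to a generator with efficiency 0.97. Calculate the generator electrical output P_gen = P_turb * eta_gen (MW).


P_gen = 53.8 * 0.97 = 52.1860 MW


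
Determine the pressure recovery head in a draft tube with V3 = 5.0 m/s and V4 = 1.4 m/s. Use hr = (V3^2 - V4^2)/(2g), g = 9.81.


hr = (5.0^2 - 1.4^2) / (2*9.81) = 1.1743 m


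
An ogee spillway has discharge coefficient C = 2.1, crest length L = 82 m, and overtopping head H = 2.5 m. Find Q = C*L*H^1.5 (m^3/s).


Q = 2.1 * 82 * 2.5^1.5 = 680.6803 m^3/s


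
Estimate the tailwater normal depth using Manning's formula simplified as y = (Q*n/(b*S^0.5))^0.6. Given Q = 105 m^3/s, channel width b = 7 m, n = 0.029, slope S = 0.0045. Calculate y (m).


y = (105 * 0.029 / (7 * 0.0045^0.5))^0.6 = 3.0699 m


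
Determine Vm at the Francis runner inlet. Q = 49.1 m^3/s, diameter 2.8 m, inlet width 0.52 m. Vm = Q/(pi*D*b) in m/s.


Vm = 49.1 / (pi * 2.8 * 0.52) = 10.7342 m/s


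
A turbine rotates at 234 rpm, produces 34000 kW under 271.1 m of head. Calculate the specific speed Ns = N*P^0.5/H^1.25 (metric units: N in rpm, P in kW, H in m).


Ns = 234 * 34000^0.5 / 271.1^1.25 = 39.2232


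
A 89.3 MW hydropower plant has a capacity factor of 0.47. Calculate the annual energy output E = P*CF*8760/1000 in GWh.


E = 89.3 * 0.47 * 8760 / 1000 = 367.6660 GWh


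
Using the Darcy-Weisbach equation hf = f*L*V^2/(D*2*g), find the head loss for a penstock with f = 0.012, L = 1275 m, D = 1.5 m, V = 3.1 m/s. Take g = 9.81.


hf = 0.012 * 1275 * 3.1^2 / (1.5 * 2 * 9.81) = 4.9960 m


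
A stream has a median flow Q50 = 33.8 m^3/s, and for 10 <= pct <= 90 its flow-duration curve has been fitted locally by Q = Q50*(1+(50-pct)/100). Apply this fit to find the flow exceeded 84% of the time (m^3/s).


Q = 33.8 * (1 + (50 - 84)/100) = 22.3080 m^3/s


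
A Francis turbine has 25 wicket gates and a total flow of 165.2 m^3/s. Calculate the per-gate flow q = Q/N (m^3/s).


q = 165.2 / 25 = 6.6080 m^3/s


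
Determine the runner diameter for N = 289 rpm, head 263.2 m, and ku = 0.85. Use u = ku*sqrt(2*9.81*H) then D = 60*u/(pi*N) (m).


u = 0.85 * sqrt(2*9.81*263.2) = 61.0817 m/s
D = 60 * 61.0817 / (pi * 289) = 4.0366 m


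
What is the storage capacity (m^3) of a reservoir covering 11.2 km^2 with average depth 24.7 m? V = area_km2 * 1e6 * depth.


V = 11.2 * 1e6 * 24.7 = 2.7664e+08 m^3


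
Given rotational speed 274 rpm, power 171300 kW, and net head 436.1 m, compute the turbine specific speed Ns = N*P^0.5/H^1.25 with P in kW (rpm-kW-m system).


Ns = 274 * 171300^0.5 / 436.1^1.25 = 56.9045


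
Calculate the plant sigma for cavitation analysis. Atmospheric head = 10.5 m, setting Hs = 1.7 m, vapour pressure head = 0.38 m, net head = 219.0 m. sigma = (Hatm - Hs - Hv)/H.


sigma = (10.5 - 1.7 - 0.38) / 219.0 = 0.0384


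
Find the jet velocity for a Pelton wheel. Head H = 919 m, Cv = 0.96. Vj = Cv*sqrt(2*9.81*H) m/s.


Vj = 0.96 * sqrt(2*9.81*919) = 128.9076 m/s


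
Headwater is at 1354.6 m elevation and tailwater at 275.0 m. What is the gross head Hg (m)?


Hg = 1354.6 - 275.0 = 1079.6000 m


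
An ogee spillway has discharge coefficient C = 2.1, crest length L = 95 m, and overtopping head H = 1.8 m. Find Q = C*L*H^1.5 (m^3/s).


Q = 2.1 * 95 * 1.8^1.5 = 481.7832 m^3/s


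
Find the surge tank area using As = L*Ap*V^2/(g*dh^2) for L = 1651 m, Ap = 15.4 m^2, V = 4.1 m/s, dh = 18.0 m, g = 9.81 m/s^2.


As = 1651 * 15.4 * 4.1^2 / (9.81 * 18.0^2) = 134.4688 m^2


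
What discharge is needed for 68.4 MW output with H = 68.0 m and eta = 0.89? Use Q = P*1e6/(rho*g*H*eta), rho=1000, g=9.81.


Q = 68.4 * 1e6 / (1000 * 9.81 * 68.0 * 0.89) = 115.2095 m^3/s


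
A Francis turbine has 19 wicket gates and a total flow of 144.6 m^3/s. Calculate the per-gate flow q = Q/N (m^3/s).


q = 144.6 / 19 = 7.6105 m^3/s


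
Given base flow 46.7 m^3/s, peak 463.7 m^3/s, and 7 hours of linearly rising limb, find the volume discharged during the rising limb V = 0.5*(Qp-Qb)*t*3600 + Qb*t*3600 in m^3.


V = 0.5*(463.7 - 46.7)*7*3600 + 46.7*7*3600 = 6.4310e+06 m^3


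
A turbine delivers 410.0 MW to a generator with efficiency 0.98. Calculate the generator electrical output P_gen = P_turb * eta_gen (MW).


P_gen = 410.0 * 0.98 = 401.8000 MW


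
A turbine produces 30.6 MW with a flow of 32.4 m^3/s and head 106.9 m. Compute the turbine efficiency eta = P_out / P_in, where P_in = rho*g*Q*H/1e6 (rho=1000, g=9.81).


P_in = 1000 * 9.81 * 32.4 * 106.9 / 1e6 = 33.9775 MW
eta = 30.6 / 33.9775 = 0.9006


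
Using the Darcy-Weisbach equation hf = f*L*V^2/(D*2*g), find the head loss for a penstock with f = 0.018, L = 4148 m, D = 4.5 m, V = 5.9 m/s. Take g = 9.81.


hf = 0.018 * 4148 * 5.9^2 / (4.5 * 2 * 9.81) = 29.4377 m


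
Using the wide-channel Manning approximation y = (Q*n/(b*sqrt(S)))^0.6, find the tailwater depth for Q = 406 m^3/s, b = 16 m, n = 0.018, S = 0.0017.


y = (406 * 0.018 / (16 * 0.0017^0.5))^0.6 = 4.2332 m


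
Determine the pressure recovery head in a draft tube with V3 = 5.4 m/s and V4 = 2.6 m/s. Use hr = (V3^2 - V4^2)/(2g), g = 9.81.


hr = (5.4^2 - 2.6^2) / (2*9.81) = 1.1417 m


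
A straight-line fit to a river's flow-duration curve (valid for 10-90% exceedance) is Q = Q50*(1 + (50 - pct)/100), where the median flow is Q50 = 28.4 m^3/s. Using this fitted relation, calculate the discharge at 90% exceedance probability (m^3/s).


Q = 28.4 * (1 + (50 - 90)/100) = 17.0400 m^3/s


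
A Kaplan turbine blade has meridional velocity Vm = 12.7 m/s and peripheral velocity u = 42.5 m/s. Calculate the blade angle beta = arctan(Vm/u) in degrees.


beta = arctan(12.7 / 42.5) = 16.6374 degrees


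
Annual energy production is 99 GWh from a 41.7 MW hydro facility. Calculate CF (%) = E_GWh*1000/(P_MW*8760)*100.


CF = 99 * 1000 / (41.7 * 8760) * 100 = 27.1016 %


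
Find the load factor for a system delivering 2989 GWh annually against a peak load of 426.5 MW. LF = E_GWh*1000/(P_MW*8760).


LF = 2989 * 1000 / (426.5 * 8760) = 0.8000


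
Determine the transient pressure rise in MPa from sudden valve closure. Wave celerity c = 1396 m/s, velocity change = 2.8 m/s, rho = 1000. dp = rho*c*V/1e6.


dp = 1000 * 1396 * 2.8 / 1e6 = 3.9088 MPa


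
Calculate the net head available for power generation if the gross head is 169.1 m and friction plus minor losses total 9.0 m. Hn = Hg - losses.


Hn = 169.1 - 9.0 = 160.1000 m


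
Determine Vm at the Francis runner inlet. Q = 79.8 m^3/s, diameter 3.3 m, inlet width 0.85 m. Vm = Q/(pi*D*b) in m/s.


Vm = 79.8 / (pi * 3.3 * 0.85) = 9.0557 m/s


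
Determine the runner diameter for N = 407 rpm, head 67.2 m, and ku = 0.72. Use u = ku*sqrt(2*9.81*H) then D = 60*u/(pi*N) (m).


u = 0.72 * sqrt(2*9.81*67.2) = 26.1437 m/s
D = 60 * 26.1437 / (pi * 407) = 1.2268 m


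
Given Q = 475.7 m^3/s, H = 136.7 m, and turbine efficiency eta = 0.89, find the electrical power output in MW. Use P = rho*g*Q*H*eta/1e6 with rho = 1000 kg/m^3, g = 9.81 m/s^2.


P = 1000 * 9.81 * 475.7 * 136.7 * 0.89 / 1e6 = 567.7546 MW


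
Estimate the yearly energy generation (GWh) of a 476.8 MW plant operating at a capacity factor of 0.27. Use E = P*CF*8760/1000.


E = 476.8 * 0.27 * 8760 / 1000 = 1127.7274 GWh


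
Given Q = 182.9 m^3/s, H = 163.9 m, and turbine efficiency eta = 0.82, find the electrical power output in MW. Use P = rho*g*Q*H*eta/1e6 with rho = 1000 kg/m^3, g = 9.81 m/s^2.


P = 1000 * 9.81 * 182.9 * 163.9 * 0.82 / 1e6 = 241.1435 MW


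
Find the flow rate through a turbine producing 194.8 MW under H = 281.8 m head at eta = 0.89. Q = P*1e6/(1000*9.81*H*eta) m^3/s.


Q = 194.8 * 1e6 / (1000 * 9.81 * 281.8 * 0.89) = 79.1752 m^3/s


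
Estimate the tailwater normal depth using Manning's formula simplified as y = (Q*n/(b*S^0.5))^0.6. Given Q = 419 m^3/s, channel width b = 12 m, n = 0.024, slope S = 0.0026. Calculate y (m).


y = (419 * 0.024 / (12 * 0.0026^0.5))^0.6 = 5.3636 m


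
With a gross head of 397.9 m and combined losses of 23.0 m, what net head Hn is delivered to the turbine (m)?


Hn = 397.9 - 23.0 = 374.9000 m


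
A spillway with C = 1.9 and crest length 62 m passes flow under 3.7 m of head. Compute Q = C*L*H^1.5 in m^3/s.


Q = 1.9 * 62 * 3.7^1.5 = 838.3934 m^3/s


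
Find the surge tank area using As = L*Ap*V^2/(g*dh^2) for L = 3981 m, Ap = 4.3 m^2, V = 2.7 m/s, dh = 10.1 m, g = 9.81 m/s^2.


As = 3981 * 4.3 * 2.7^2 / (9.81 * 10.1^2) = 124.7029 m^2


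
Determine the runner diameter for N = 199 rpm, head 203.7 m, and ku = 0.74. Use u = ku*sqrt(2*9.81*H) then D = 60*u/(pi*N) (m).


u = 0.74 * sqrt(2*9.81*203.7) = 46.7818 m/s
D = 60 * 46.7818 / (pi * 199) = 4.4898 m


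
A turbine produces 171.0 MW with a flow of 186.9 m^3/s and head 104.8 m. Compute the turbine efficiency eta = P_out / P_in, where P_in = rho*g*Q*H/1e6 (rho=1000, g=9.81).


P_in = 1000 * 9.81 * 186.9 * 104.8 / 1e6 = 192.1496 MW
eta = 171.0 / 192.1496 = 0.8899


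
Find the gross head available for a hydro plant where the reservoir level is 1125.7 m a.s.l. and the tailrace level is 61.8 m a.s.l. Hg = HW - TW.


Hg = 1125.7 - 61.8 = 1063.9000 m


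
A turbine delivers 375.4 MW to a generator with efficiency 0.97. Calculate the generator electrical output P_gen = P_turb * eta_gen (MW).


P_gen = 375.4 * 0.97 = 364.1380 MW


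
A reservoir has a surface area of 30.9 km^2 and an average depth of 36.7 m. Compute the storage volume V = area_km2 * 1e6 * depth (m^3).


V = 30.9 * 1e6 * 36.7 = 1.1340e+09 m^3


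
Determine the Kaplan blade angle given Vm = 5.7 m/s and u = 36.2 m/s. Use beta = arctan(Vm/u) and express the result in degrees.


beta = arctan(5.7 / 36.2) = 8.9482 degrees


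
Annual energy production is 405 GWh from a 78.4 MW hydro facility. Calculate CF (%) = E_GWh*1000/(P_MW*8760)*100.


CF = 405 * 1000 / (78.4 * 8760) * 100 = 58.9705 %


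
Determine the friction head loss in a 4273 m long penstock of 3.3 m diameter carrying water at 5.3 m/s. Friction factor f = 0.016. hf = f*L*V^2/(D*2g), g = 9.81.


hf = 0.016 * 4273 * 5.3^2 / (3.3 * 2 * 9.81) = 29.6614 m


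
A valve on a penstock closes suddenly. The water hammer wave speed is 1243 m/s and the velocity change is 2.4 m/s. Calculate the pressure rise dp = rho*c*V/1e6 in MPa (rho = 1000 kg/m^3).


dp = 1000 * 1243 * 2.4 / 1e6 = 2.9832 MPa


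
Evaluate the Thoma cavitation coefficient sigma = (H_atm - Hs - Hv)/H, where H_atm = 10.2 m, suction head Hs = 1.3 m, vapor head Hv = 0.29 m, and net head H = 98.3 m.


sigma = (10.2 - 1.3 - 0.29) / 98.3 = 0.0876


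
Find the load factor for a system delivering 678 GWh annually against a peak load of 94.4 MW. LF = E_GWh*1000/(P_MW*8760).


LF = 678 * 1000 / (94.4 * 8760) = 0.8199


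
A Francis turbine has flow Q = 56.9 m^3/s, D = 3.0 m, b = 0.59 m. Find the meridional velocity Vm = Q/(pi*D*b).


Vm = 56.9 / (pi * 3.0 * 0.59) = 10.2327 m/s


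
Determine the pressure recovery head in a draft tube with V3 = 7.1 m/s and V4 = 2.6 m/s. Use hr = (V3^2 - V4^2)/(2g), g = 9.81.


hr = (7.1^2 - 2.6^2) / (2*9.81) = 2.2248 m


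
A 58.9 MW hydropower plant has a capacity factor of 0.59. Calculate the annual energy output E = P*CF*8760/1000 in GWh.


E = 58.9 * 0.59 * 8760 / 1000 = 304.4188 GWh


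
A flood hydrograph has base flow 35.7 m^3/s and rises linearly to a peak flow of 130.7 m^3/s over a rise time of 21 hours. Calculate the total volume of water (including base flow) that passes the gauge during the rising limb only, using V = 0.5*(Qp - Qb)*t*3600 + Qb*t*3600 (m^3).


V = 0.5*(130.7 - 35.7)*21*3600 + 35.7*21*3600 = 6.2899e+06 m^3


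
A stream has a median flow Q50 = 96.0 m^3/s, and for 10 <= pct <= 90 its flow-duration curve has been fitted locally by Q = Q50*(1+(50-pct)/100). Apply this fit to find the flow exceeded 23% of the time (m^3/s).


Q = 96.0 * (1 + (50 - 23)/100) = 121.9200 m^3/s


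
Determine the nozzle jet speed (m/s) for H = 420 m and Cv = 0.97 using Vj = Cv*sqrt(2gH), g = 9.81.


Vj = 0.97 * sqrt(2*9.81*420) = 88.0533 m/s


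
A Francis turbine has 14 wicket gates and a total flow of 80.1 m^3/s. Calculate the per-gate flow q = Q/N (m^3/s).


q = 80.1 / 14 = 5.7214 m^3/s


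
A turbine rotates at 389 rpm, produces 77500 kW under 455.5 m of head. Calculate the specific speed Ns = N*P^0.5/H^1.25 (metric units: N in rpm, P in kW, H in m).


Ns = 389 * 77500^0.5 / 455.5^1.25 = 51.4624


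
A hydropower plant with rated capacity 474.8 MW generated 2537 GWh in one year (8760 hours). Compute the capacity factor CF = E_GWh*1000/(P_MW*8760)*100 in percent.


CF = 2537 * 1000 / (474.8 * 8760) * 100 = 60.9966 %


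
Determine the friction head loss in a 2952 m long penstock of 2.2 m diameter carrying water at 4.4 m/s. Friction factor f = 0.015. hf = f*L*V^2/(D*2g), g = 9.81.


hf = 0.015 * 2952 * 4.4^2 / (2.2 * 2 * 9.81) = 19.8606 m


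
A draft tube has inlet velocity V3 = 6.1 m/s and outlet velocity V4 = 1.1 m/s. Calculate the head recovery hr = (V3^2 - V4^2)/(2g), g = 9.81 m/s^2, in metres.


hr = (6.1^2 - 1.1^2) / (2*9.81) = 1.8349 m


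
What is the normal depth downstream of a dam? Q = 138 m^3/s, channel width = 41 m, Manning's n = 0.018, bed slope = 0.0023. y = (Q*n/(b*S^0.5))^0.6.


y = (138 * 0.018 / (41 * 0.0023^0.5))^0.6 = 1.1505 m


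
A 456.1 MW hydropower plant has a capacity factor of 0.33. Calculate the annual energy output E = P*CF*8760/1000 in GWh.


E = 456.1 * 0.33 * 8760 / 1000 = 1318.4939 GWh


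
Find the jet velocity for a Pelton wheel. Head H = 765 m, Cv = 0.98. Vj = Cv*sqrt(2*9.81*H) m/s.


Vj = 0.98 * sqrt(2*9.81*765) = 120.0622 m/s


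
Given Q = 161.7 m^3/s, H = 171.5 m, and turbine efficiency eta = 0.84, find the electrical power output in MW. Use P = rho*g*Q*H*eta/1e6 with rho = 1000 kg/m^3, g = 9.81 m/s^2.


P = 1000 * 9.81 * 161.7 * 171.5 * 0.84 / 1e6 = 228.5191 MW


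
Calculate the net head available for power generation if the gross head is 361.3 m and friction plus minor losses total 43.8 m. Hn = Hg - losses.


Hn = 361.3 - 43.8 = 317.5000 m


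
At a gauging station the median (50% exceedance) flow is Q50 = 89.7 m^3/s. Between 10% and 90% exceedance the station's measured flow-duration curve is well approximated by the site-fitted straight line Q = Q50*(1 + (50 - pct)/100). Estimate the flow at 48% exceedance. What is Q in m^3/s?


Q = 89.7 * (1 + (50 - 48)/100) = 91.4940 m^3/s


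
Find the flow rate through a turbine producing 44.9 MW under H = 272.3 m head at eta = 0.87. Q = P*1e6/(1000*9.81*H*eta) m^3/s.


Q = 44.9 * 1e6 / (1000 * 9.81 * 272.3 * 0.87) = 19.3201 m^3/s


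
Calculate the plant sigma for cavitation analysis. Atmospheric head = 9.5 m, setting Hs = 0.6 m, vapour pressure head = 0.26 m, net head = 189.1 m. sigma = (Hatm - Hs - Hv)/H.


sigma = (9.5 - 0.6 - 0.26) / 189.1 = 0.0457


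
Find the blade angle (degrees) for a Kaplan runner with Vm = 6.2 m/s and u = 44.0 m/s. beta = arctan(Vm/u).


beta = arctan(6.2 / 44.0) = 8.0207 degrees


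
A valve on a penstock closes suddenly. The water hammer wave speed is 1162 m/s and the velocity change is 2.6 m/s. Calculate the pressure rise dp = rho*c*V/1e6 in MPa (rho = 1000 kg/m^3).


dp = 1000 * 1162 * 2.6 / 1e6 = 3.0212 MPa


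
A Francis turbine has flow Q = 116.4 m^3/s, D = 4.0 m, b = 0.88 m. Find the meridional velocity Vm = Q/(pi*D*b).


Vm = 116.4 / (pi * 4.0 * 0.88) = 10.5259 m/s


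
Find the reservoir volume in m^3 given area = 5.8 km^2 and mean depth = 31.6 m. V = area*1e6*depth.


V = 5.8 * 1e6 * 31.6 = 1.8328e+08 m^3


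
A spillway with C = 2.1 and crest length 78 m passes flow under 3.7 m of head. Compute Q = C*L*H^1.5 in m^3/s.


Q = 2.1 * 78 * 3.7^1.5 = 1165.7797 m^3/s


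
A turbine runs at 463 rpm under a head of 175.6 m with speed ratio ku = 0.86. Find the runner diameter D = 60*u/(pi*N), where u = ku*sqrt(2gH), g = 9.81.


u = 0.86 * sqrt(2*9.81*175.6) = 50.4789 m/s
D = 60 * 50.4789 / (pi * 463) = 2.0822 m


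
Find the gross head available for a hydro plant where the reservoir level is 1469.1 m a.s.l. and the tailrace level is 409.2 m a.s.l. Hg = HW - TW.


Hg = 1469.1 - 409.2 = 1059.9000 m


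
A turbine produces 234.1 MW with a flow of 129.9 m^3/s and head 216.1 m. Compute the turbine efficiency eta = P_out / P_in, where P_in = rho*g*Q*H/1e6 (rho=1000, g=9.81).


P_in = 1000 * 9.81 * 129.9 * 216.1 / 1e6 = 275.3803 MW
eta = 234.1 / 275.3803 = 0.8501


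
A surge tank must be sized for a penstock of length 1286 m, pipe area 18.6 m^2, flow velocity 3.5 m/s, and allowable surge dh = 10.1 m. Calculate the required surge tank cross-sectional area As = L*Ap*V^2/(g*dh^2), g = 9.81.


As = 1286 * 18.6 * 3.5^2 / (9.81 * 10.1^2) = 292.8048 m^2


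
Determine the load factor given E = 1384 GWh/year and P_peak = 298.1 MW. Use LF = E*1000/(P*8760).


LF = 1384 * 1000 / (298.1 * 8760) = 0.5300


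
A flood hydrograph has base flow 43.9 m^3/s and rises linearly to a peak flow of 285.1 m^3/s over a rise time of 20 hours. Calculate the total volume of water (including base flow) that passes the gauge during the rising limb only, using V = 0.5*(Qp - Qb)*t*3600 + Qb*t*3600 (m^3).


V = 0.5*(285.1 - 43.9)*20*3600 + 43.9*20*3600 = 1.1844e+07 m^3


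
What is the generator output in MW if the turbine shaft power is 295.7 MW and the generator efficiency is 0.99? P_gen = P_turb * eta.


P_gen = 295.7 * 0.99 = 292.7430 MW


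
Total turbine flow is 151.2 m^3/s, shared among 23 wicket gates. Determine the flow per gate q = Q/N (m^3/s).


q = 151.2 / 23 = 6.5739 m^3/s


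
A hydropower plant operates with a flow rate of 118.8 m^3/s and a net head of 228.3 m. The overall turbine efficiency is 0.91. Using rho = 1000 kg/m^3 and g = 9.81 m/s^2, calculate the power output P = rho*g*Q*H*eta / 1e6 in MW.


P = 1000 * 9.81 * 118.8 * 228.3 * 0.91 / 1e6 = 242.1212 MW


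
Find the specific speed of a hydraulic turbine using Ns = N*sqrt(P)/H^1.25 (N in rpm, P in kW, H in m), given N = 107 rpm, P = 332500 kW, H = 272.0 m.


Ns = 107 * 332500^0.5 / 272.0^1.25 = 55.8558


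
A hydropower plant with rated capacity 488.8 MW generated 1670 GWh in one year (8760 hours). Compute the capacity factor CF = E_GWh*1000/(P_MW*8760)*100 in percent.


CF = 1670 * 1000 / (488.8 * 8760) * 100 = 39.0015 %


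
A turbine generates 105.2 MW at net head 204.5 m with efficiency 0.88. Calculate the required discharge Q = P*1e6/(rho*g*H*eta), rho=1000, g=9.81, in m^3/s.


Q = 105.2 * 1e6 / (1000 * 9.81 * 204.5 * 0.88) = 59.5896 m^3/s


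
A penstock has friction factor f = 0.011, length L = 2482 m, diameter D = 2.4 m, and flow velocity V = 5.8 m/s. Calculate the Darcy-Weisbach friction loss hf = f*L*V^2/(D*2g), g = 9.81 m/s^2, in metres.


hf = 0.011 * 2482 * 5.8^2 / (2.4 * 2 * 9.81) = 19.5047 m


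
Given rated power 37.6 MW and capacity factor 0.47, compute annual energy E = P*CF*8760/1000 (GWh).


E = 37.6 * 0.47 * 8760 / 1000 = 154.8067 GWh


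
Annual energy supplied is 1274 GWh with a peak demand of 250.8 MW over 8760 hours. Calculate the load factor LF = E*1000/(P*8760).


LF = 1274 * 1000 / (250.8 * 8760) = 0.5799


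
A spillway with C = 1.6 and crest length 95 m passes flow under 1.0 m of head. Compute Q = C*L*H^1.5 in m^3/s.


Q = 1.6 * 95 * 1.0^1.5 = 152.0000 m^3/s


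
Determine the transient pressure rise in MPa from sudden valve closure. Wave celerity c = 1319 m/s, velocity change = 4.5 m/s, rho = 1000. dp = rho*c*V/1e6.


dp = 1000 * 1319 * 4.5 / 1e6 = 5.9355 MPa


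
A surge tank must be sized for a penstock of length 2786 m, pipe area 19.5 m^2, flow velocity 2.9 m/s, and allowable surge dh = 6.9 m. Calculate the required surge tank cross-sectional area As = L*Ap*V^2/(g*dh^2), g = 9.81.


As = 2786 * 19.5 * 2.9^2 / (9.81 * 6.9^2) = 978.2380 m^2


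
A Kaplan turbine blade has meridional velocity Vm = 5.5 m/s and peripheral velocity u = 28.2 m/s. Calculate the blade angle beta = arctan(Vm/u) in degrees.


beta = arctan(5.5 / 28.2) = 11.0362 degrees


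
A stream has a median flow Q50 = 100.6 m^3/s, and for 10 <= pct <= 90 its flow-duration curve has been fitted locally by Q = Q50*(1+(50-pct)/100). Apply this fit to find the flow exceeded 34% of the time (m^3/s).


Q = 100.6 * (1 + (50 - 34)/100) = 116.6960 m^3/s


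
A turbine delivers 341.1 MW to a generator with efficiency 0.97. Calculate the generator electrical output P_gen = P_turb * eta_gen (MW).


P_gen = 341.1 * 0.97 = 330.8670 MW


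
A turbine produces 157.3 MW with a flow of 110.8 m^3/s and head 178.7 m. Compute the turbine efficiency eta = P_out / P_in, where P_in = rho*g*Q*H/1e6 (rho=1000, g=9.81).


P_in = 1000 * 9.81 * 110.8 * 178.7 / 1e6 = 194.2376 MW
eta = 157.3 / 194.2376 = 0.8098


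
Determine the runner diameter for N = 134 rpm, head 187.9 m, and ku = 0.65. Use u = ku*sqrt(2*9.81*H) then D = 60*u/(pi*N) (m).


u = 0.65 * sqrt(2*9.81*187.9) = 39.4663 m/s
D = 60 * 39.4663 / (pi * 134) = 5.6250 m


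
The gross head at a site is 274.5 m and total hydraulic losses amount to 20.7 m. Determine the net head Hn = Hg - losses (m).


Hn = 274.5 - 20.7 = 253.8000 m


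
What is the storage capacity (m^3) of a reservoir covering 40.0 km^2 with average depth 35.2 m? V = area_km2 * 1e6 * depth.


V = 40.0 * 1e6 * 35.2 = 1.4080e+09 m^3


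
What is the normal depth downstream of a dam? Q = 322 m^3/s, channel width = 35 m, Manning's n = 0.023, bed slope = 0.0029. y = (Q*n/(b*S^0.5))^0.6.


y = (322 * 0.023 / (35 * 0.0029^0.5))^0.6 = 2.2730 m


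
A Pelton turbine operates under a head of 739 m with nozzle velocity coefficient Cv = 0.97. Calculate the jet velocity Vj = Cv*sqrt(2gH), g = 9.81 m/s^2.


Vj = 0.97 * sqrt(2*9.81*739) = 116.8002 m/s


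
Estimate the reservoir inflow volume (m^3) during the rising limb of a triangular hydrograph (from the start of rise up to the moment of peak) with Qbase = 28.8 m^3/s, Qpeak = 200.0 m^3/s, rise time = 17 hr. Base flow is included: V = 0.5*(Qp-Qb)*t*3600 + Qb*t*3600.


V = 0.5*(200.0 - 28.8)*17*3600 + 28.8*17*3600 = 7.0013e+06 m^3


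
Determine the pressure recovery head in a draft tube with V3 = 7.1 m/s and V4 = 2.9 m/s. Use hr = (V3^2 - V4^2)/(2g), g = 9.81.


hr = (7.1^2 - 2.9^2) / (2*9.81) = 2.1407 m


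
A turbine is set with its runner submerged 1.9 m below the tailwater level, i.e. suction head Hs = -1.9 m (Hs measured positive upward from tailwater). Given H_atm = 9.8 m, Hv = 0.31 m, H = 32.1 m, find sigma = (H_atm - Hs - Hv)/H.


sigma = (9.8 - (-1.9) - 0.31) / 32.1 = 0.3548


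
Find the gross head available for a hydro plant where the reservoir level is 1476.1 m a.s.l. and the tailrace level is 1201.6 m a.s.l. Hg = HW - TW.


Hg = 1476.1 - 1201.6 = 274.5000 m


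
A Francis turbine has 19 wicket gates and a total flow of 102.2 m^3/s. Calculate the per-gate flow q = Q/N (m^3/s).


q = 102.2 / 19 = 5.3789 m^3/s


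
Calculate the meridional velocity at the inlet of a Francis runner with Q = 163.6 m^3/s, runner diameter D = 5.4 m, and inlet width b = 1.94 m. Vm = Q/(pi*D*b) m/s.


Vm = 163.6 / (pi * 5.4 * 1.94) = 4.9709 m/s


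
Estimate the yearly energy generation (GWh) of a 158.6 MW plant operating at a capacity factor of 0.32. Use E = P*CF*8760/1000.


E = 158.6 * 0.32 * 8760 / 1000 = 444.5875 GWh


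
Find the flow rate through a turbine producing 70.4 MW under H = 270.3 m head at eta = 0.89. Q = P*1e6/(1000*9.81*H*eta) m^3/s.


Q = 70.4 * 1e6 / (1000 * 9.81 * 270.3 * 0.89) = 29.8310 m^3/s


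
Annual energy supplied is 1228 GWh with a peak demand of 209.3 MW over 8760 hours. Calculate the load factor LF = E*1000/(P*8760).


LF = 1228 * 1000 / (209.3 * 8760) = 0.6698


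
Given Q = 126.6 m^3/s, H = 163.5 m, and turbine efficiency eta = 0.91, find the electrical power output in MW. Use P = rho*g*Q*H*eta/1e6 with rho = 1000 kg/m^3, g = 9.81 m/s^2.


P = 1000 * 9.81 * 126.6 * 163.5 * 0.91 / 1e6 = 184.7829 MW


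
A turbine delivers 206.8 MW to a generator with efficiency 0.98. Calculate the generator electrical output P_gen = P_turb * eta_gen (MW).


P_gen = 206.8 * 0.98 = 202.6640 MW


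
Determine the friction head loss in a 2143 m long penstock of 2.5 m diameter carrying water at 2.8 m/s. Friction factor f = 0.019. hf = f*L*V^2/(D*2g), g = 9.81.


hf = 0.019 * 2143 * 2.8^2 / (2.5 * 2 * 9.81) = 6.5081 m


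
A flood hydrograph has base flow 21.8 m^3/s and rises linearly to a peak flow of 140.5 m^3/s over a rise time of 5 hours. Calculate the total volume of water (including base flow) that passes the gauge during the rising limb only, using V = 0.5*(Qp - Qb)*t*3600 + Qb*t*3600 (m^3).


V = 0.5*(140.5 - 21.8)*5*3600 + 21.8*5*3600 = 1.4607e+06 m^3


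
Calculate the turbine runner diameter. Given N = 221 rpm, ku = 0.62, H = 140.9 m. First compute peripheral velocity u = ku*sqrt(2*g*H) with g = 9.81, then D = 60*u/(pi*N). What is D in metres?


u = 0.62 * sqrt(2*9.81*140.9) = 32.5984 m/s
D = 60 * 32.5984 / (pi * 221) = 2.8171 m


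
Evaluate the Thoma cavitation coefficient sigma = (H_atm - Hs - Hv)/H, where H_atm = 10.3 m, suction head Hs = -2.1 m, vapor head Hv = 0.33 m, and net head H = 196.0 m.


sigma = (10.3 - (-2.1) - 0.33) / 196.0 = 0.0616


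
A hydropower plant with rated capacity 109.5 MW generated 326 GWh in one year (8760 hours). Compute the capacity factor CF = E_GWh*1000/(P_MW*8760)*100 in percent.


CF = 326 * 1000 / (109.5 * 8760) * 100 = 33.9859 %


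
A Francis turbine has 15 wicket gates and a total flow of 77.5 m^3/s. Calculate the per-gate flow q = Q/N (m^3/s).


q = 77.5 / 15 = 5.1667 m^3/s


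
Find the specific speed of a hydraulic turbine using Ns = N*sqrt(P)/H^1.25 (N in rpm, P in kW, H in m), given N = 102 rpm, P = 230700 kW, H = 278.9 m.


Ns = 102 * 230700^0.5 / 278.9^1.25 = 42.9846


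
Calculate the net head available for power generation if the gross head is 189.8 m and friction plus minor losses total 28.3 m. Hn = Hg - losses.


Hn = 189.8 - 28.3 = 161.5000 m


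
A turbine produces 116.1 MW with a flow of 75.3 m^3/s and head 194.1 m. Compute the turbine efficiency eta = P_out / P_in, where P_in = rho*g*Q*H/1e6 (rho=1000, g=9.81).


P_in = 1000 * 9.81 * 75.3 * 194.1 / 1e6 = 143.3803 MW
eta = 116.1 / 143.3803 = 0.8097


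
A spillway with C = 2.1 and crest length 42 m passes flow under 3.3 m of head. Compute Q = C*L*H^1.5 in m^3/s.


Q = 2.1 * 42 * 3.3^1.5 = 528.7367 m^3/s


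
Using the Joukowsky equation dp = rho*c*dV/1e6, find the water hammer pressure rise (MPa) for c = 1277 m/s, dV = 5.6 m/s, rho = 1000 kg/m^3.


dp = 1000 * 1277 * 5.6 / 1e6 = 7.1512 MPa


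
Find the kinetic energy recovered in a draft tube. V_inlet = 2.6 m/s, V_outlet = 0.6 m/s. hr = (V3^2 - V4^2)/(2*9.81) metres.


hr = (2.6^2 - 0.6^2) / (2*9.81) = 0.3262 m


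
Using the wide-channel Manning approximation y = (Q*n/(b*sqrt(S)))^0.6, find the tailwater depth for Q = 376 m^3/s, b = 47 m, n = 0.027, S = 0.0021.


y = (376 * 0.027 / (47 * 0.0021^0.5))^0.6 = 2.5352 m


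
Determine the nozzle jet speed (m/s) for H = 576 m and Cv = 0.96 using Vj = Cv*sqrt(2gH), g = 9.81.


Vj = 0.96 * sqrt(2*9.81*576) = 102.0545 m/s


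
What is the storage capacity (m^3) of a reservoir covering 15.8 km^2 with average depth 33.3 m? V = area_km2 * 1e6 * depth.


V = 15.8 * 1e6 * 33.3 = 5.2614e+08 m^3


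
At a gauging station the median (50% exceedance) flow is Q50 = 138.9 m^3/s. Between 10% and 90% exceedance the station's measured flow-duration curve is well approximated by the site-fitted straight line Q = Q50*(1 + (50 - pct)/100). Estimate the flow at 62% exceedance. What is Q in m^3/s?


Q = 138.9 * (1 + (50 - 62)/100) = 122.2320 m^3/s


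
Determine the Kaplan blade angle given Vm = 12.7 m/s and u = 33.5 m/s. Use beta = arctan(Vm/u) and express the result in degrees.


beta = arctan(12.7 / 33.5) = 20.7619 degrees


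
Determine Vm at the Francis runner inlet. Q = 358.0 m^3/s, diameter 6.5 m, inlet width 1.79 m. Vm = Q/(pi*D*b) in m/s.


Vm = 358.0 / (pi * 6.5 * 1.79) = 9.7942 m/s


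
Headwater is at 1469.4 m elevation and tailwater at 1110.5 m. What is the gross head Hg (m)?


Hg = 1469.4 - 1110.5 = 358.9000 m


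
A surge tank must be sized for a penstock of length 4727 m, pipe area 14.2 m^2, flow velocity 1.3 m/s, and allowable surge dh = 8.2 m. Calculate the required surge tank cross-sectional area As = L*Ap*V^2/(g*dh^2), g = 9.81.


As = 4727 * 14.2 * 1.3^2 / (9.81 * 8.2^2) = 171.9745 m^2


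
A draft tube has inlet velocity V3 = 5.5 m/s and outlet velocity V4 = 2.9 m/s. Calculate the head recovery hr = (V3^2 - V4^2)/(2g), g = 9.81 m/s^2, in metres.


hr = (5.5^2 - 2.9^2) / (2*9.81) = 1.1131 m


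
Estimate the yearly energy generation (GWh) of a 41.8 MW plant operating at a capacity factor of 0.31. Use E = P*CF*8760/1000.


E = 41.8 * 0.31 * 8760 / 1000 = 113.5121 GWh


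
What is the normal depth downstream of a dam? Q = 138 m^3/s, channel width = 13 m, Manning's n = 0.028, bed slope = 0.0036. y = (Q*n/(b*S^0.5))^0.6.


y = (138 * 0.028 / (13 * 0.0036^0.5))^0.6 = 2.6120 m


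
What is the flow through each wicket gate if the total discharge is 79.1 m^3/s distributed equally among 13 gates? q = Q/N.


q = 79.1 / 13 = 6.0846 m^3/s


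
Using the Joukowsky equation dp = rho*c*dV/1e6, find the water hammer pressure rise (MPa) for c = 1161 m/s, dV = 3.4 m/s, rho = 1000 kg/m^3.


dp = 1000 * 1161 * 3.4 / 1e6 = 3.9474 MPa


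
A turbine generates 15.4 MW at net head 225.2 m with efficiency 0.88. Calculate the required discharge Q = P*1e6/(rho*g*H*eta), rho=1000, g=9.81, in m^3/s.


Q = 15.4 * 1e6 / (1000 * 9.81 * 225.2 * 0.88) = 7.9214 m^3/s


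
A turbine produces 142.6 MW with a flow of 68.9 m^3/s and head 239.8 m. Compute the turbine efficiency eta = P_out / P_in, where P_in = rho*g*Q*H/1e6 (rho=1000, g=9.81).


P_in = 1000 * 9.81 * 68.9 * 239.8 / 1e6 = 162.0830 MW
eta = 142.6 / 162.0830 = 0.8798


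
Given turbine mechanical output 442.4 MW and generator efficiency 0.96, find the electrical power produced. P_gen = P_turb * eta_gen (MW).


P_gen = 442.4 * 0.96 = 424.7040 MW


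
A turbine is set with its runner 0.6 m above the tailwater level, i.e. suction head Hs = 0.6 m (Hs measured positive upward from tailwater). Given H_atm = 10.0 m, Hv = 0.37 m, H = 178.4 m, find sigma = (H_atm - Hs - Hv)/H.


sigma = (10.0 - 0.6 - 0.37) / 178.4 = 0.0506


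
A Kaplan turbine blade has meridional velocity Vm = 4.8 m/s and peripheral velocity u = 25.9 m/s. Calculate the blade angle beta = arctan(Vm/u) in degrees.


beta = arctan(4.8 / 25.9) = 10.4994 degrees


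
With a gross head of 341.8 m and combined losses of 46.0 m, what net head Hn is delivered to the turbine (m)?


Hn = 341.8 - 46.0 = 295.8000 m


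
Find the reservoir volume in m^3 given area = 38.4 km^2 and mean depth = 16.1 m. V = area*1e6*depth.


V = 38.4 * 1e6 * 16.1 = 6.1824e+08 m^3


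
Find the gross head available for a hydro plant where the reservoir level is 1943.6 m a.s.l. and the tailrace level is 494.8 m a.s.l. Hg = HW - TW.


Hg = 1943.6 - 494.8 = 1448.8000 m


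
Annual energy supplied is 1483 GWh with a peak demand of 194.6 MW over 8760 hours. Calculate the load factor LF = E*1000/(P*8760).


LF = 1483 * 1000 / (194.6 * 8760) = 0.8699


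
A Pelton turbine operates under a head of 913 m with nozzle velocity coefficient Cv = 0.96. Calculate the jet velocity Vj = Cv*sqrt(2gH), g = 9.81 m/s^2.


Vj = 0.96 * sqrt(2*9.81*913) = 128.4861 m/s


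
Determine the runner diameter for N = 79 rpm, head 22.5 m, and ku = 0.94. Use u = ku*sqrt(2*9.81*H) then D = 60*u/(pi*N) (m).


u = 0.94 * sqrt(2*9.81*22.5) = 19.7501 m/s
D = 60 * 19.7501 / (pi * 79) = 4.7747 m


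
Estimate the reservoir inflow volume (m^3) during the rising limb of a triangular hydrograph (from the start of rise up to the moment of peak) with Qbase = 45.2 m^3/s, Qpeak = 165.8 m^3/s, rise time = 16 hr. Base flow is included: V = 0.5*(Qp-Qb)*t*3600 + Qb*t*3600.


V = 0.5*(165.8 - 45.2)*16*3600 + 45.2*16*3600 = 6.0768e+06 m^3


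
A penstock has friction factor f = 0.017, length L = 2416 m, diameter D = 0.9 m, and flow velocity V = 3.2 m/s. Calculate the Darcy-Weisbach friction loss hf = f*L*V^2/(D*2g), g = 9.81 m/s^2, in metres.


hf = 0.017 * 2416 * 3.2^2 / (0.9 * 2 * 9.81) = 23.8179 m


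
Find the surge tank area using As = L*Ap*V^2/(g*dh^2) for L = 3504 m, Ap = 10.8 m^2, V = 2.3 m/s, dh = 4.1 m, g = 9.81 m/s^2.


As = 3504 * 10.8 * 2.3^2 / (9.81 * 4.1^2) = 1213.9668 m^2


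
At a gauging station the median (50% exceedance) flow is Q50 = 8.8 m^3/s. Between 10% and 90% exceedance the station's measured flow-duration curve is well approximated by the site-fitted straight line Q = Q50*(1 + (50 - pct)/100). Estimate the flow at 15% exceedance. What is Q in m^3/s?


Q = 8.8 * (1 + (50 - 15)/100) = 11.8800 m^3/s


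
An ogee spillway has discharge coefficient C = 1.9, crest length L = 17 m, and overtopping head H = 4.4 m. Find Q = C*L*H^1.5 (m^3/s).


Q = 1.9 * 17 * 4.4^1.5 = 298.1134 m^3/s
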